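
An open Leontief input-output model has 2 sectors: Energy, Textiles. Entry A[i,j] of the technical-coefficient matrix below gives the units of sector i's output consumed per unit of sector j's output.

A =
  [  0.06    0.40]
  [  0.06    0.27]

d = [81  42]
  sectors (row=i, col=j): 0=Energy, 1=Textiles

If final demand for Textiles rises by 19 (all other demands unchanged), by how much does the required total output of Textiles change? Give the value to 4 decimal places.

26.9707

Form M = I − A:
  [  0.94   -0.40]
  [ -0.06    0.73]
Leontief inverse L = M⁻¹:
  [  1.1024    0.6040]
  [  0.0906    1.4195]
Total output x = L · d:
  x_0 = 1.1024·81 + 0.6040·42 = 114.6632
  x_1 = 0.0906·81 + 1.4195·42 = 66.9586
Δx_1 = L[1,1] · Δd_1 = 1.4195 · 19 = 26.9707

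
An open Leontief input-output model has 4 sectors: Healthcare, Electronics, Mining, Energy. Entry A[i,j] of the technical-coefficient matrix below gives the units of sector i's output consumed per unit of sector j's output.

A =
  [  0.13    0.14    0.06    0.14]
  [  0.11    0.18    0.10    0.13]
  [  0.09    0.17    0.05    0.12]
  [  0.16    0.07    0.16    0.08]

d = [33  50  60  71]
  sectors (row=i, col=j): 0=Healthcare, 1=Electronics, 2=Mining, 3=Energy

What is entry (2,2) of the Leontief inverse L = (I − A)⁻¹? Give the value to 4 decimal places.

Form M = I − A:
  [  0.87   -0.14   -0.06   -0.14]
  [ -0.11    0.82   -0.10   -0.13]
  [ -0.09   -0.17    0.95   -0.12]
  [ -0.16   -0.07   -0.16    0.92]
Leontief inverse L = M⁻¹:
  [  1.2433    0.2639    0.1477    0.2457]
  [  0.2328    1.3209    0.1954    0.2476]
  [  0.1932    0.2861    1.1316    0.2174]
  [  0.2675    0.1962    0.2374    1.1863]
Total output x = L · d:
  x_0 = 1.2433·33 + 0.2639·50 + 0.1477·60 + 0.2457·71 = 80.5289
  x_1 = 0.2328·33 + 1.3209·50 + 0.1954·60 + 0.2476·71 = 103.0291
  x_2 = 0.1932·33 + 0.2861·50 + 1.1316·60 + 0.2174·71 = 104.0163
  x_3 = 0.2675·33 + 0.1962·50 + 0.2374·60 + 1.1863·71 = 117.1079

L[2,2] = 1.1316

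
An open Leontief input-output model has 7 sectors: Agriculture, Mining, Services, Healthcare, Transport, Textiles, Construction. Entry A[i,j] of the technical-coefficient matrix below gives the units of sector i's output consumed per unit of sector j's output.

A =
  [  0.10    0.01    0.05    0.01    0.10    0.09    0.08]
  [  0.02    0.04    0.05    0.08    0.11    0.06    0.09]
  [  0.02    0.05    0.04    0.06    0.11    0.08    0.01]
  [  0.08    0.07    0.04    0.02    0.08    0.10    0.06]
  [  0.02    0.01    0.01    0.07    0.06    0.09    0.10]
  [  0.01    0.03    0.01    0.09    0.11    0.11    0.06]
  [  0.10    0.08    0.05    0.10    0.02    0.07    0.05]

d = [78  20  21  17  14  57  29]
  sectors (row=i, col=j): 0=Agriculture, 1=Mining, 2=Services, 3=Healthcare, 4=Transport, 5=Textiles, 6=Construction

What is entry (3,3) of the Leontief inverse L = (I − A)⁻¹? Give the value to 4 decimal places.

Form M = I − A:
  [  0.90   -0.01   -0.05   -0.01   -0.10   -0.09   -0.08]
  [ -0.02    0.96   -0.05   -0.08   -0.11   -0.06   -0.09]
  [ -0.02   -0.05    0.96   -0.06   -0.11   -0.08   -0.01]
  [ -0.08   -0.07   -0.04    0.98   -0.08   -0.10   -0.06]
  [ -0.02   -0.01   -0.01   -0.07    0.94   -0.09   -0.10]
  [ -0.01   -0.03   -0.01   -0.09   -0.11    0.89   -0.06]
  [ -0.10   -0.08   -0.05   -0.10   -0.02   -0.07    0.95]
Leontief inverse L = M⁻¹:
  [  1.1386    0.0374    0.0738    0.0584    0.1603    0.1574    0.1307]
  [  0.0581    1.0733    0.0749    0.1311    0.1697    0.1280    0.1416]
  [  0.0453    0.0734    1.0580    0.1009    0.1630    0.1367    0.0541]
  [  0.1165    0.0989    0.0650    1.0710    0.1448    0.1682    0.1134]
  [  0.0534    0.0382    0.0299    0.1124    1.1072    0.1464    0.1413]
  [  0.0433    0.0598    0.0309    0.1384    0.1669    1.1759    0.1102]
  [  0.1437    0.1138    0.0795    0.1478    0.0906    0.1420    1.1042]
Total output x = L · d:
  x_0 = 1.1386·78 + 0.0374·20 + 0.0738·21 + 0.0584·17 + 0.1603·14 + 0.1574·57 + 0.1307·29 = 107.1083
  x_1 = 0.0581·78 + 1.0733·20 + 0.0749·21 + 0.1311·17 + 0.1697·14 + 0.1280·57 + 0.1416·29 = 43.5755
  x_2 = 0.0453·78 + 0.0734·20 + 1.0580·21 + 0.1009·17 + 0.1630·14 + 0.1367·57 + 0.0541·29 = 40.5734
  x_3 = 0.1165·78 + 0.0989·20 + 0.0650·21 + 1.0710·17 + 0.1448·14 + 0.1682·57 + 0.1134·29 = 45.5425
  x_4 = 0.0534·78 + 0.0382·20 + 0.0299·21 + 0.1124·17 + 1.1072·14 + 0.1464·57 + 0.1413·29 = 35.4137
  x_5 = 0.0433·78 + 0.0598·20 + 0.0309·21 + 0.1384·17 + 0.1669·14 + 1.1759·57 + 0.1102·29 = 80.1364
  x_6 = 0.1437·78 + 0.1138·20 + 0.0795·21 + 0.1478·17 + 0.0906·14 + 0.1420·57 + 1.1042·29 = 59.0501

L[3,3] = 1.0710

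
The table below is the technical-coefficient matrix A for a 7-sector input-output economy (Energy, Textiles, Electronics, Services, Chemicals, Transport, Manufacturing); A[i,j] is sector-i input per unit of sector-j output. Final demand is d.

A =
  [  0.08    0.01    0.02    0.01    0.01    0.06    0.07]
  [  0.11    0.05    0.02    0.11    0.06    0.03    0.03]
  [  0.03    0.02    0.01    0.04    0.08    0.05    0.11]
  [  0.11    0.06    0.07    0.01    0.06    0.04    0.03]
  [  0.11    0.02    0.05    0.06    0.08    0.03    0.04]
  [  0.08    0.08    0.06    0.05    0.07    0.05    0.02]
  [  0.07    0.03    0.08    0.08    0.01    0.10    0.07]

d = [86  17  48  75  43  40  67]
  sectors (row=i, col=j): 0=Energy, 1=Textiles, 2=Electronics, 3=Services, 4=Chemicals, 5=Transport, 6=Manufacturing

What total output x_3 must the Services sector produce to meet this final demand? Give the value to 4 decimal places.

Form M = I − A:
  [  0.92   -0.01   -0.02   -0.01   -0.01   -0.06   -0.07]
  [ -0.11    0.95   -0.02   -0.11   -0.06   -0.03   -0.03]
  [ -0.03   -0.02    0.99   -0.04   -0.08   -0.05   -0.11]
  [ -0.11   -0.06   -0.07    0.99   -0.06   -0.04   -0.03]
  [ -0.11   -0.02   -0.05   -0.06    0.92   -0.03   -0.04]
  [ -0.08   -0.08   -0.06   -0.05   -0.07    0.95   -0.02]
  [ -0.07   -0.03   -0.08   -0.08   -0.01   -0.10    0.93]
Leontief inverse L = M⁻¹:
  [  1.1123    0.0250    0.0390    0.0290    0.0265    0.0849    0.0930]
  [  0.1672    1.0731    0.0481    0.1365    0.0903    0.0622    0.0625]
  [  0.0773    0.0405    1.0389    0.0690    0.1060    0.0817    0.1385]
  [  0.1582    0.0790    0.0922    1.0383    0.0887    0.0706    0.0642]
  [  0.1610    0.0396    0.0758    0.0854    1.1090    0.0618    0.0742]
  [  0.1355    0.1033    0.0857    0.0816    0.1039    1.0814    0.0540]
  [  0.1257    0.0583    0.1118    0.1115    0.0447    0.1384    1.1083]
Total output x = L · d:
  x_0 = 1.1123·86 + 0.0250·17 + 0.0390·48 + 0.0290·75 + 0.0265·43 + 0.0849·40 + 0.0930·67 = 110.9047
  x_1 = 0.1672·86 + 1.0731·17 + 0.0481·48 + 0.1365·75 + 0.0903·43 + 0.0622·40 + 0.0625·67 = 55.7248
  x_2 = 0.0773·86 + 0.0405·17 + 1.0389·48 + 0.0690·75 + 0.1060·43 + 0.0817·40 + 0.1385·67 = 79.4863
  x_3 = 0.1582·86 + 0.0790·17 + 0.0922·48 + 1.0383·75 + 0.0887·43 + 0.0706·40 + 0.0642·67 = 108.1874
  x_4 = 0.1610·86 + 0.0396·17 + 0.0758·48 + 0.0854·75 + 1.1090·43 + 0.0618·40 + 0.0742·67 = 79.6947
  x_5 = 0.1355·86 + 0.1033·17 + 0.0857·48 + 0.0816·75 + 0.1039·43 + 1.0814·40 + 0.0540·67 = 74.9817
  x_6 = 0.1257·86 + 0.0583·17 + 0.1118·48 + 0.1115·75 + 0.0447·43 + 0.1384·40 + 1.1083·67 = 107.2517

108.1874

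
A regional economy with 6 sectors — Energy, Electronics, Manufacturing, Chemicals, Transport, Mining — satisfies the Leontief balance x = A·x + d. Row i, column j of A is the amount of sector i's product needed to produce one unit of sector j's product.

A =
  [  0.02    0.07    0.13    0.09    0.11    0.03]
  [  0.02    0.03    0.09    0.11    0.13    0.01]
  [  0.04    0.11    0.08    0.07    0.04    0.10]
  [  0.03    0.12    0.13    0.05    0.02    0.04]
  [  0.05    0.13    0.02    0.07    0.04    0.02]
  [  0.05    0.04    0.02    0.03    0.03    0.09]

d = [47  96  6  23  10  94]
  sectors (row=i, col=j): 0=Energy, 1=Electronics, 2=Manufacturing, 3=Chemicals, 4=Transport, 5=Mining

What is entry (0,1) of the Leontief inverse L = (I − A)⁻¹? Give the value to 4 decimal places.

L[0,1] = 0.1371

Form M = I − A:
  [  0.98   -0.07   -0.13   -0.09   -0.11   -0.03]
  [ -0.02    0.97   -0.09   -0.11   -0.13   -0.01]
  [ -0.04   -0.11    0.92   -0.07   -0.04   -0.10]
  [ -0.03   -0.12   -0.13    0.95   -0.02   -0.04]
  [ -0.05   -0.13   -0.02   -0.07    0.96   -0.02]
  [ -0.05   -0.04   -0.02   -0.03   -0.03    0.91]
Leontief inverse L = M⁻¹:
  [  1.0462    0.1371    0.1860    0.1419    0.1512    0.0660]
  [  0.0430    1.0923    0.1391    0.1541    0.1631    0.0391]
  [  0.0645    0.1648    1.1338    0.1192    0.0837    0.1356]
  [  0.0514    0.1715    0.1821    1.0976    0.0619    0.0732]
  [  0.0668    0.1725    0.0665    0.1120    1.0790    0.0400]
  [  0.0647    0.0705    0.0494    0.0571    0.0549    1.1110]
Total output x = L · d:
  x_0 = 1.0462·47 + 0.1371·96 + 0.1860·6 + 0.1419·23 + 0.1512·10 + 0.0660·94 = 74.4357
  x_1 = 0.0430·47 + 1.0923·96 + 0.1391·6 + 0.1541·23 + 0.1631·10 + 0.0391·94 = 116.5648
  x_2 = 0.0645·47 + 0.1648·96 + 1.1338·6 + 0.1192·23 + 0.0837·10 + 0.1356·94 = 41.9763
  x_3 = 0.0514·47 + 0.1715·96 + 0.1821·6 + 1.0976·23 + 0.0619·10 + 0.0732·94 = 52.7138
  x_4 = 0.0668·47 + 0.1725·96 + 0.0665·6 + 0.1120·23 + 1.0790·10 + 0.0400·94 = 37.2215
  x_5 = 0.0647·47 + 0.0705·96 + 0.0494·6 + 0.0571·23 + 0.0549·10 + 1.1110·94 = 116.3978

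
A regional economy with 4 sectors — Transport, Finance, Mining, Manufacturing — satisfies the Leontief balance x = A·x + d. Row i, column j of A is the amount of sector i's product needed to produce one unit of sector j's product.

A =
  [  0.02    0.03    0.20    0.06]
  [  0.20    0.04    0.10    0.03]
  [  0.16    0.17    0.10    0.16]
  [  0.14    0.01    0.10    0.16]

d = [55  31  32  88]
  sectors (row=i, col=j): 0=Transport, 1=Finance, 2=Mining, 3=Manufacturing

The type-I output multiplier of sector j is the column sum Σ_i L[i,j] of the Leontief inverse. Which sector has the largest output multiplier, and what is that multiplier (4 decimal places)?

Mining (1.8809)

Form M = I − A:
  [  0.98   -0.03   -0.20   -0.06]
  [ -0.20    0.96   -0.10   -0.03]
  [ -0.16   -0.17    0.90   -0.16]
  [ -0.14   -0.01   -0.10    0.84]
Leontief inverse L = M⁻¹:
  [  1.1002    0.0833    0.2685    0.1327]
  [  0.2658    1.0846    0.1900    0.0939]
  [  0.2850    0.2293    1.2291    0.2627]
  [  0.2205    0.0541    0.1933    1.2450]
Total output x = L · d:
  x_0 = 1.1002·55 + 0.0833·31 + 0.2685·32 + 0.1327·88 = 83.3632
  x_1 = 0.2658·55 + 1.0846·31 + 0.1900·32 + 0.0939·88 = 62.5853
  x_2 = 0.2850·55 + 0.2293·31 + 1.2291·32 + 0.2627·88 = 85.2279
  x_3 = 0.2205·55 + 0.0541·31 + 0.1933·32 + 1.2450·88 = 129.5470
Output multipliers (column sums of L):
  Transport: 1.8714
  Finance: 1.4513
  Mining: 1.8809
  Manufacturing: 1.7343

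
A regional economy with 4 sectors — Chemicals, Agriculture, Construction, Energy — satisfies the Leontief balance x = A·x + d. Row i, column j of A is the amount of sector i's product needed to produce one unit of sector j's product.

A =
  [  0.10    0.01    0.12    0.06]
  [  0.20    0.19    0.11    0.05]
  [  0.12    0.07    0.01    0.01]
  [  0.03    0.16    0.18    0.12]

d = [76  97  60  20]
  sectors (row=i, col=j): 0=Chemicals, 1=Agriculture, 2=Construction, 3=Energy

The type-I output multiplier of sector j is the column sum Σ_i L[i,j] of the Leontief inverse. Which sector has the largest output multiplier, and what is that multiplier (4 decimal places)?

Chemicals (1.7487)

Form M = I − A:
  [  0.90   -0.01   -0.12   -0.06]
  [ -0.20    0.81   -0.11   -0.05]
  [ -0.12   -0.07    0.99   -0.01]
  [ -0.03   -0.16   -0.18    0.88]
Leontief inverse L = M⁻¹:
  [  1.1448    0.0441    0.1586    0.0824]
  [  0.3127    1.2744    0.1969    0.0960]
  [  0.1622    0.0980    1.0458    0.0285]
  [  0.1290    0.2533    0.2551    1.1625]
Total output x = L · d:
  x_0 = 1.1448·76 + 0.0441·97 + 0.1586·60 + 0.0824·20 = 102.4504
  x_1 = 0.3127·76 + 1.2744·97 + 0.1969·60 + 0.0960·20 = 161.1154
  x_2 = 0.1622·76 + 0.0980·97 + 1.0458·60 + 0.0285·20 = 85.1530
  x_3 = 0.1290·76 + 0.2533·97 + 0.2551·60 + 1.1625·20 = 72.9313
Output multipliers (column sums of L):
  Chemicals: 1.7487
  Agriculture: 1.6698
  Construction: 1.6566
  Energy: 1.3693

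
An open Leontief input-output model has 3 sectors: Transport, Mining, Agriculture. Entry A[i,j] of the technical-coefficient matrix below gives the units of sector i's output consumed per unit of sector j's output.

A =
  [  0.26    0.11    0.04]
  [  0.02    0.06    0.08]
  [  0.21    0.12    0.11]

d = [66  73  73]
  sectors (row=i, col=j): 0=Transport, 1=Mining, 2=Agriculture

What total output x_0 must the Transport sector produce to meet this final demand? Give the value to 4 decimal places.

Form M = I − A:
  [  0.74   -0.11   -0.04]
  [ -0.02    0.94   -0.08]
  [ -0.21   -0.12    0.89]
Leontief inverse L = M⁻¹:
  [  1.3779    0.1711    0.0773]
  [  0.0576    1.0833    0.1000]
  [  0.3329    0.1864    1.1553]
Total output x = L · d:
  x_0 = 1.3779·66 + 0.1711·73 + 0.0773·73 = 109.0774
  x_1 = 0.0576·66 + 1.0833·73 + 0.1000·73 = 90.1863
  x_2 = 0.3329·66 + 0.1864·73 + 1.1553·73 = 119.9198

109.0774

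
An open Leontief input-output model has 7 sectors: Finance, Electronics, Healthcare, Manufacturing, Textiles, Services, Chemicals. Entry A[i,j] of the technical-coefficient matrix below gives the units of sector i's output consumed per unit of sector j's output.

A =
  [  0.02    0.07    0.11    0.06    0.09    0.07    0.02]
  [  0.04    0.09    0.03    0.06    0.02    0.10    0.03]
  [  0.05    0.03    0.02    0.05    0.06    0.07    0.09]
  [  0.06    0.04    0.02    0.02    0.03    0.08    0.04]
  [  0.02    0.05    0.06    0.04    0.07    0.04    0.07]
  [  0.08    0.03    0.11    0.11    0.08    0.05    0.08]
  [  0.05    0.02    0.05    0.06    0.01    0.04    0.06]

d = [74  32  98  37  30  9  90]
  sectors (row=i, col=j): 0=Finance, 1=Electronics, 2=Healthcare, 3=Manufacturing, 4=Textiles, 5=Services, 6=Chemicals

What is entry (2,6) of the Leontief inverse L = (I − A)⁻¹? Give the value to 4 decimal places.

Form M = I − A:
  [  0.98   -0.07   -0.11   -0.06   -0.09   -0.07   -0.02]
  [ -0.04    0.91   -0.03   -0.06   -0.02   -0.10   -0.03]
  [ -0.05   -0.03    0.98   -0.05   -0.06   -0.07   -0.09]
  [ -0.06   -0.04   -0.02    0.98   -0.03   -0.08   -0.04]
  [ -0.02   -0.05   -0.06   -0.04    0.93   -0.04   -0.07]
  [ -0.08   -0.03   -0.11   -0.11   -0.08    0.95   -0.08]
  [ -0.05   -0.02   -0.05   -0.06   -0.01   -0.04    0.94]
Leontief inverse L = M⁻¹:
  [  1.0536    0.1025    0.1475    0.1004    0.1276    0.1158    0.0634]
  [  0.0709    1.1197    0.0665    0.0981    0.0512    0.1411    0.0636]
  [  0.0782    0.0557    1.0563    0.0852    0.0901    0.1056    0.1239]
  [  0.0831    0.0625    0.0520    1.0508    0.0568    0.1102    0.0671]
  [  0.0457    0.0746    0.0896    0.0714    1.0969    0.0744    0.1030]
  [  0.1196    0.0673    0.1568    0.1564    0.1245    1.1040    0.1296]
  [  0.0726    0.0399    0.0764    0.0864    0.0333    0.0696    1.0860]
Total output x = L · d:
  x_0 = 1.0536·74 + 0.1025·32 + 0.1475·98 + 0.1004·37 + 0.1276·30 + 0.1158·9 + 0.0634·90 = 109.9906
  x_1 = 0.0709·74 + 1.1197·32 + 0.0665·98 + 0.0981·37 + 0.0512·30 + 0.1411·9 + 0.0636·90 = 59.7511
  x_2 = 0.0782·74 + 0.0557·32 + 1.0563·98 + 0.0852·37 + 0.0901·30 + 0.1056·9 + 0.1239·90 = 129.0456
  x_3 = 0.0831·74 + 0.0625·32 + 0.0520·98 + 1.0508·37 + 0.0568·30 + 0.1102·9 + 0.0671·90 = 60.8562
  x_4 = 0.0457·74 + 0.0746·32 + 0.0896·98 + 0.0714·37 + 1.0969·30 + 0.0744·9 + 0.1030·90 = 60.0357
  x_5 = 0.1196·74 + 0.0673·32 + 0.1568·98 + 0.1564·37 + 0.1245·30 + 1.1040·9 + 0.1296·90 = 57.4946
  x_6 = 0.0726·74 + 0.0399·32 + 0.0764·98 + 0.0864·37 + 0.0333·30 + 0.0696·9 + 1.0860·90 = 116.7004

L[2,6] = 0.1239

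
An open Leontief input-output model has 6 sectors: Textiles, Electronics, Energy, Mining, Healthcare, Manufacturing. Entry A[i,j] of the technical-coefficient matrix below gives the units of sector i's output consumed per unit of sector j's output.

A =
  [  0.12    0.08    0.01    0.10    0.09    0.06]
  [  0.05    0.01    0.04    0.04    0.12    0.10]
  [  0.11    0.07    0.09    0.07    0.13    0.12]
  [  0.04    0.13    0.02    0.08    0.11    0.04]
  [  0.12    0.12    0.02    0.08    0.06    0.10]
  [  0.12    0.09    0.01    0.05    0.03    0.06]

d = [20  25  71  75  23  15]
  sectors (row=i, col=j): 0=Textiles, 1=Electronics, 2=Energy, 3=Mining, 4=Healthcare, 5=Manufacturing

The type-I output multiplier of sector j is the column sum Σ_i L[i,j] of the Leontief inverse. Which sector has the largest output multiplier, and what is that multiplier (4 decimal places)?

Textiles (2.0033)

Form M = I − A:
  [  0.88   -0.08   -0.01   -0.10   -0.09   -0.06]
  [ -0.05    0.99   -0.04   -0.04   -0.12   -0.10]
  [ -0.11   -0.07    0.91   -0.07   -0.13   -0.12]
  [ -0.04   -0.13   -0.02    0.92   -0.11   -0.04]
  [ -0.12   -0.12   -0.02   -0.08    0.94   -0.10]
  [ -0.12   -0.09   -0.01   -0.05   -0.03    0.94]
Leontief inverse L = M⁻¹:
  [  1.1936    0.1495    0.0280    0.1587    0.1596    0.1194]
  [  0.1152    1.0689    0.0555    0.0862    0.1700    0.1499]
  [  0.2131    0.1604    1.1185    0.1453    0.2190    0.2029]
  [  0.1044    0.1898    0.0393    1.1301    0.1750    0.0986]
  [  0.1994    0.1899    0.0404    0.1406    1.1345    0.1648]
  [  0.1776    0.1393    0.0242    0.0947    0.0845    1.1061]
Total output x = L · d:
  x_0 = 1.1936·20 + 0.1495·25 + 0.0280·71 + 0.1587·75 + 0.1596·23 + 0.1194·15 = 46.9651
  x_1 = 0.1152·20 + 1.0689·25 + 0.0555·71 + 0.0862·75 + 0.1700·23 + 0.1499·15 = 45.5900
  x_2 = 0.2131·20 + 0.1604·25 + 1.1185·71 + 0.1453·75 + 0.2190·23 + 0.2029·15 = 106.6680
  x_3 = 0.1044·20 + 0.1898·25 + 0.0393·71 + 1.1301·75 + 0.1750·23 + 0.0986·15 = 99.8830
  x_4 = 0.1994·20 + 0.1899·25 + 0.0404·71 + 0.1406·75 + 1.1345·23 + 0.1648·15 = 50.7117
  x_5 = 0.1776·20 + 0.1393·25 + 0.0242·71 + 0.0947·75 + 0.0845·23 + 1.1061·15 = 34.3841
Output multipliers (column sums of L):
  Textiles: 2.0033
  Electronics: 1.8978
  Energy: 1.3059
  Mining: 1.7556
  Healthcare: 1.9427
  Manufacturing: 1.8417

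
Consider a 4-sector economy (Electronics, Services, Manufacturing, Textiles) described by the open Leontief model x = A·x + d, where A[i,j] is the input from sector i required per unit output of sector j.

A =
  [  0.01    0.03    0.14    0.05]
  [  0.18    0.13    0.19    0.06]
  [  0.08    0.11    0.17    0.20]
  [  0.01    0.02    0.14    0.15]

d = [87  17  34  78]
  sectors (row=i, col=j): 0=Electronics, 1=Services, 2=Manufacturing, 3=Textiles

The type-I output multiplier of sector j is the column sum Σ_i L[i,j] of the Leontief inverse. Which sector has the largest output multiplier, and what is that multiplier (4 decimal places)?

Form M = I − A:
  [  0.99   -0.03   -0.14   -0.05]
  [ -0.18    0.87   -0.19   -0.06]
  [ -0.08   -0.11    0.83   -0.20]
  [ -0.01   -0.02   -0.14    0.85]
Leontief inverse L = M⁻¹:
  [  1.0400    0.0650    0.2097    0.1151]
  [  0.2494    1.2063    0.3489    0.1819]
  [  0.1433    0.1803    1.3265    0.3333]
  [  0.0417    0.0588    0.2292    1.2370]
Total output x = L · d:
  x_0 = 1.0400·87 + 0.0650·17 + 0.2097·34 + 0.1151·78 = 107.6985
  x_1 = 0.2494·87 + 1.2063·17 + 0.3489·34 + 0.1819·78 = 68.2532
  x_2 = 0.1433·87 + 0.1803·17 + 1.3265·34 + 0.3333·78 = 86.6326
  x_3 = 0.0417·87 + 0.0588·17 + 0.2292·34 + 1.2370·78 = 108.9066
Output multipliers (column sums of L):
  Electronics: 1.4745
  Services: 1.5105
  Manufacturing: 2.1143
  Textiles: 1.8673

Manufacturing (2.1143)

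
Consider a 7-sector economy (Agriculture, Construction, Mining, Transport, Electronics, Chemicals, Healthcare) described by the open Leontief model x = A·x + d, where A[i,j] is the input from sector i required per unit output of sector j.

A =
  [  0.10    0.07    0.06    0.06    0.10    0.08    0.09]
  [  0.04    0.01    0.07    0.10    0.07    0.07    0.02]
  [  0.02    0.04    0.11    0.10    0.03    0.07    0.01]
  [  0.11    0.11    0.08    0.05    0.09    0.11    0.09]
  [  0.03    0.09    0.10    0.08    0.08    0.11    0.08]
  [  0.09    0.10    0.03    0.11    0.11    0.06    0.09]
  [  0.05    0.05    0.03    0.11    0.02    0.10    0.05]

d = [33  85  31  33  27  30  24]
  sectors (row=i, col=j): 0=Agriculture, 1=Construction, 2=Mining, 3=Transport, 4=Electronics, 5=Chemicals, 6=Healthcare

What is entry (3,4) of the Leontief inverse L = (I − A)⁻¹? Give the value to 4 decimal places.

Form M = I − A:
  [  0.90   -0.07   -0.06   -0.06   -0.10   -0.08   -0.09]
  [ -0.04    0.99   -0.07   -0.10   -0.07   -0.07   -0.02]
  [ -0.02   -0.04    0.89   -0.10   -0.03   -0.07   -0.01]
  [ -0.11   -0.11   -0.08    0.95   -0.09   -0.11   -0.09]
  [ -0.03   -0.09   -0.10   -0.08    0.92   -0.11   -0.08]
  [ -0.09   -0.10   -0.03   -0.11   -0.11    0.94   -0.09]
  [ -0.05   -0.05   -0.03   -0.11   -0.02   -0.10    0.95]
Leontief inverse L = M⁻¹:
  [  1.1733    0.1492    0.1374    0.1594    0.1839    0.1787    0.1633]
  [  0.0932    1.0701    0.1273    0.1675    0.1304    0.1397    0.0728]
  [  0.0702    0.0951    1.1670    0.1669    0.0867    0.1357    0.0569]
  [  0.1924    0.1973    0.1671    1.1639    0.1852    0.2196    0.1708]
  [  0.1017    0.1690    0.1792    0.1824    1.1627    0.2079    0.1500]
  [  0.1695    0.1849    0.1127    0.2135    0.2002    1.1668    0.1688]
  [  0.1111    0.1130    0.0858    0.1836    0.0863    0.1737    1.1076]
Total output x = L · d:
  x_0 = 1.1733·33 + 0.1492·85 + 0.1374·31 + 0.1594·33 + 0.1839·27 + 0.1787·30 + 0.1633·24 = 75.1673
  x_1 = 0.0932·33 + 1.0701·85 + 0.1273·31 + 0.1675·33 + 0.1304·27 + 0.1397·30 + 0.0728·24 = 112.9670
  x_2 = 0.0702·33 + 0.0951·85 + 1.1670·31 + 0.1669·33 + 0.0867·27 + 0.1357·30 + 0.0569·24 = 59.8651
  x_3 = 0.1924·33 + 0.1973·85 + 0.1671·31 + 1.1639·33 + 0.1852·27 + 0.2196·30 + 0.1708·24 = 82.3950
  x_4 = 0.1017·33 + 0.1690·85 + 0.1792·31 + 0.1824·33 + 1.1627·27 + 0.2079·30 + 0.1500·24 = 70.5250
  x_5 = 0.1695·33 + 0.1849·85 + 0.1127·31 + 0.2135·33 + 0.2002·27 + 1.1668·30 + 0.1688·24 = 76.3075
  x_6 = 0.1111·33 + 0.1130·85 + 0.0858·31 + 0.1836·33 + 0.0863·27 + 0.1737·30 + 1.1076·24 = 56.1130

L[3,4] = 0.1852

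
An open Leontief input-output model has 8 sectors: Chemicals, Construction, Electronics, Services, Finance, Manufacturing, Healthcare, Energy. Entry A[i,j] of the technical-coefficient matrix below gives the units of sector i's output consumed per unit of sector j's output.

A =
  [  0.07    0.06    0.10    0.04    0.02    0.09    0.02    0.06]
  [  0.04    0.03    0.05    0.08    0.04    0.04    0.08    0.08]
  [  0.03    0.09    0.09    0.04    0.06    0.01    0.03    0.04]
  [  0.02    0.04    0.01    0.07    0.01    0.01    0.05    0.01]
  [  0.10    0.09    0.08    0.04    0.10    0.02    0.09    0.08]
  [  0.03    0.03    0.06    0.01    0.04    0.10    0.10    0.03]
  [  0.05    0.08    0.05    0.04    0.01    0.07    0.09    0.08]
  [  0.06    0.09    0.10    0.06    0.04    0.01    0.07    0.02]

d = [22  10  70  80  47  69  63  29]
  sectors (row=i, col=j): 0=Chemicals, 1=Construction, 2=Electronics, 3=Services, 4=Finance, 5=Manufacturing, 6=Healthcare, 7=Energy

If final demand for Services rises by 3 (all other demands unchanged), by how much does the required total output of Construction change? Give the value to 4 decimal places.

0.3515

Form M = I − A:
  [  0.93   -0.06   -0.10   -0.04   -0.02   -0.09   -0.02   -0.06]
  [ -0.04    0.97   -0.05   -0.08   -0.04   -0.04   -0.08   -0.08]
  [ -0.03   -0.09    0.91   -0.04   -0.06   -0.01   -0.03   -0.04]
  [ -0.02   -0.04   -0.01    0.93   -0.01   -0.01   -0.05   -0.01]
  [ -0.10   -0.09   -0.08   -0.04    0.90   -0.02   -0.09   -0.08]
  [ -0.03   -0.03   -0.06   -0.01   -0.04    0.90   -0.10   -0.03]
  [ -0.05   -0.08   -0.05   -0.04   -0.01   -0.07    0.91   -0.08]
  [ -0.06   -0.09   -0.10   -0.06   -0.04   -0.01   -0.07    0.98]
Leontief inverse L = M⁻¹:
  [  1.1063    0.1095    0.1558    0.0766    0.0514    0.1257    0.0697    0.0975]
  [  0.0762    1.0796    0.0995    0.1172    0.0674    0.0709    0.1297    0.1163]
  [  0.0638    0.1351    1.1368    0.0756    0.0898    0.0344    0.0734    0.0765]
  [  0.0359    0.0613    0.0299    1.0895    0.0208    0.0253    0.0740    0.0281]
  [  0.1566    0.1621    0.1559    0.0931    1.1440    0.0649    0.1589    0.1385]
  [  0.0640    0.0758    0.1082    0.0399    0.0676    1.1365    0.1506    0.0675]
  [  0.0877    0.1310    0.1044    0.0794    0.0385    0.1079    1.1451    0.1211]
  [  0.0967    0.1401    0.1514    0.0997    0.0699    0.0412    0.1180    1.0616]
Total output x = L · d:
  x_0 = 1.1063·22 + 0.1095·10 + 0.1558·70 + 0.0766·80 + 0.0514·47 + 0.1257·69 + 0.0697·63 + 0.0975·29 = 60.7698
  x_1 = 0.0762·22 + 1.0796·10 + 0.0995·70 + 0.1172·80 + 0.0674·47 + 0.0709·69 + 0.1297·63 + 0.1163·29 = 48.4115
  x_2 = 0.0638·22 + 0.1351·10 + 1.1368·70 + 0.0756·80 + 0.0898·47 + 0.0344·69 + 0.0734·63 + 0.0765·29 = 101.8124
  x_3 = 0.0359·22 + 0.0613·10 + 0.0299·70 + 1.0895·80 + 0.0208·47 + 0.0253·69 + 0.0740·63 + 0.0281·29 = 98.8623
  x_4 = 0.1566·22 + 0.1621·10 + 0.1559·70 + 0.0931·80 + 1.1440·47 + 0.0649·69 + 0.1589·63 + 0.1385·29 = 95.7031
  x_5 = 0.0640·22 + 0.0758·10 + 0.1082·70 + 0.0399·80 + 0.0676·47 + 1.1365·69 + 0.1506·63 + 0.0675·29 = 105.9732
  x_6 = 0.0877·22 + 0.1310·10 + 0.1044·70 + 0.0794·80 + 0.0385·47 + 0.1079·69 + 1.1451·63 + 0.1211·29 = 101.8115
  x_7 = 0.0967·22 + 0.1401·10 + 0.1514·70 + 0.0997·80 + 0.0699·47 + 0.0412·69 + 0.1180·63 + 1.0616·29 = 66.4601
Δx_1 = L[1,3] · Δd_3 = 0.1172 · 3 = 0.3515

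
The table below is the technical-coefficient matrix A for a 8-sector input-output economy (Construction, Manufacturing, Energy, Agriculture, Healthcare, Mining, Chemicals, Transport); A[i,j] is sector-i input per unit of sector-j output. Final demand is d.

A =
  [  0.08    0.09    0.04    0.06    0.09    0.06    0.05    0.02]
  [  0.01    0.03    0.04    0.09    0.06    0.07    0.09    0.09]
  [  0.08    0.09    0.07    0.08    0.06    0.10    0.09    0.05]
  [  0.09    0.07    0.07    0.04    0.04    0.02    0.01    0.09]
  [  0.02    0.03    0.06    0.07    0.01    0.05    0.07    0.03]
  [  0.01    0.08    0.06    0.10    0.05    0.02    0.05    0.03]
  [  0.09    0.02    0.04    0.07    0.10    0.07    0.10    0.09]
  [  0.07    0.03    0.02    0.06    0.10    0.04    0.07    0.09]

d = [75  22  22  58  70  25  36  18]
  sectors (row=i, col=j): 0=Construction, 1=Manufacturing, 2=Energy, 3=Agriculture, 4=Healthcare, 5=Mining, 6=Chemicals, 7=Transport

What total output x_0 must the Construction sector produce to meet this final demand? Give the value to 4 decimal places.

Form M = I − A:
  [  0.92   -0.09   -0.04   -0.06   -0.09   -0.06   -0.05   -0.02]
  [ -0.01    0.97   -0.04   -0.09   -0.06   -0.07   -0.09   -0.09]
  [ -0.08   -0.09    0.93   -0.08   -0.06   -0.10   -0.09   -0.05]
  [ -0.09   -0.07   -0.07    0.96   -0.04   -0.02   -0.01   -0.09]
  [ -0.02   -0.03   -0.06   -0.07    0.99   -0.05   -0.07   -0.03]
  [ -0.01   -0.08   -0.06   -0.10   -0.05    0.98   -0.05   -0.03]
  [ -0.09   -0.02   -0.04   -0.07   -0.10   -0.07    0.90   -0.09]
  [ -0.07   -0.03   -0.02   -0.06   -0.10   -0.04   -0.07    0.91]
Leontief inverse L = M⁻¹:
  [  1.1291    0.1400    0.0868    0.1256    0.1457    0.1089    0.1100    0.0751]
  [  0.0639    1.0767    0.0853    0.1529    0.1184    0.1154    0.1487    0.1501]
  [  0.1465    0.1552    1.1297    0.1646    0.1354    0.1626    0.1676    0.1233]
  [  0.1379    0.1162    0.1097    1.0975    0.0946    0.0655    0.0644    0.1407]
  [  0.0608    0.0670    0.0942    0.1164    1.0532    0.0853    0.1132    0.0734]
  [  0.0545    0.1204    0.0997    0.1529    0.0964    1.0610    0.0995    0.0817]
  [  0.1548    0.0783    0.0939    0.1456    0.1708    0.1264    1.1710    0.1563]
  [  0.1223    0.0760    0.0635    0.1214    0.1574    0.0858    0.1282    1.1453]
Total output x = L · d:
  x_0 = 1.1291·75 + 0.1400·22 + 0.0868·22 + 0.1256·58 + 0.1457·70 + 0.1089·25 + 0.1100·36 + 0.0751·18 = 115.1936
  x_1 = 0.0639·75 + 1.0767·22 + 0.0853·22 + 0.1529·58 + 0.1184·70 + 0.1154·25 + 0.1487·36 + 0.1501·18 = 58.4575
  x_2 = 0.1465·75 + 0.1552·22 + 1.1297·22 + 0.1646·58 + 0.1354·70 + 0.1626·25 + 0.1676·36 + 0.1233·18 = 70.6025
  x_3 = 0.1379·75 + 0.1162·22 + 0.1097·22 + 1.0975·58 + 0.0946·70 + 0.0655·25 + 0.0644·36 + 0.1407·18 = 92.0822
  x_4 = 0.0608·75 + 0.0670·22 + 0.0942·22 + 0.1164·58 + 1.0532·70 + 0.0853·25 + 0.1132·36 + 0.0734·18 = 96.1125
  x_5 = 0.0545·75 + 0.1204·22 + 0.0997·22 + 0.1529·58 + 0.0964·70 + 1.0610·25 + 0.0995·36 + 0.0817·18 = 56.1279
  x_6 = 0.1548·75 + 0.0783·22 + 0.0939·22 + 0.1456·58 + 0.1708·70 + 0.1264·25 + 1.1710·36 + 0.1563·18 = 83.9306
  x_7 = 0.1223·75 + 0.0760·22 + 0.0635·22 + 0.1214·58 + 0.1574·70 + 0.0858·25 + 0.1282·36 + 1.1453·18 = 57.6767

115.1936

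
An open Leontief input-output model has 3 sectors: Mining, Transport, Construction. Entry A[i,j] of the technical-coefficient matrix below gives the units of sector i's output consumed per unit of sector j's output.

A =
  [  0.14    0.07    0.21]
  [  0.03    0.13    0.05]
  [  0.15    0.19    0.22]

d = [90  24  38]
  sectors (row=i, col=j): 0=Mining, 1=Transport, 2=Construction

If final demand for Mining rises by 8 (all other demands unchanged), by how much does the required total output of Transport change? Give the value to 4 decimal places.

Form M = I − A:
  [  0.86   -0.07   -0.21]
  [ -0.03    0.87   -0.05]
  [ -0.15   -0.19    0.78]
Leontief inverse L = M⁻¹:
  [  1.2285    0.1735    0.3419]
  [  0.0567    1.1738    0.0905]
  [  0.2501    0.3193    1.3698]
Total output x = L · d:
  x_0 = 1.2285·90 + 0.1735·24 + 0.3419·38 = 127.7172
  x_1 = 0.0567·90 + 1.1738·24 + 0.0905·38 = 36.7157
  x_2 = 0.2501·90 + 0.3193·24 + 1.3698·38 = 82.2225
Δx_1 = L[1,0] · Δd_0 = 0.0567 · 8 = 0.4539

0.4539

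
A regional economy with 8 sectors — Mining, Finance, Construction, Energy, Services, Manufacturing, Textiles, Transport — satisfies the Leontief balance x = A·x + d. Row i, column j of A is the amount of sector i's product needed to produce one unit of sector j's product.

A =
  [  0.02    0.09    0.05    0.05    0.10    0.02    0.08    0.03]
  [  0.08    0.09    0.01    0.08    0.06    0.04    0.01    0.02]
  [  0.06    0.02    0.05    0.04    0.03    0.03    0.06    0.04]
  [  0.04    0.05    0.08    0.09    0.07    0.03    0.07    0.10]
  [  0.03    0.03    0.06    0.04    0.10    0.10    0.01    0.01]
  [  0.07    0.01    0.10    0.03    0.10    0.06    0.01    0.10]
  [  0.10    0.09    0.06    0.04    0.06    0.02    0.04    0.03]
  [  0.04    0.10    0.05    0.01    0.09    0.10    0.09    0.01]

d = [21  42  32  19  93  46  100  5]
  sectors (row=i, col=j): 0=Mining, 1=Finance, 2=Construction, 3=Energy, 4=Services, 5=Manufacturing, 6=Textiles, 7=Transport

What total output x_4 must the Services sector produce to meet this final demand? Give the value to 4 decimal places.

Form M = I − A:
  [  0.98   -0.09   -0.05   -0.05   -0.10   -0.02   -0.08   -0.03]
  [ -0.08    0.91   -0.01   -0.08   -0.06   -0.04   -0.01   -0.02]
  [ -0.06   -0.02    0.95   -0.04   -0.03   -0.03   -0.06   -0.04]
  [ -0.04   -0.05   -0.08    0.91   -0.07   -0.03   -0.07   -0.10]
  [ -0.03   -0.03   -0.06   -0.04    0.90   -0.10   -0.01   -0.01]
  [ -0.07   -0.01   -0.10   -0.03   -0.10    0.94   -0.01   -0.10]
  [ -0.10   -0.09   -0.06   -0.04   -0.06   -0.02    0.96   -0.03]
  [ -0.04   -0.10   -0.05   -0.01   -0.09   -0.10   -0.09    0.99]
Leontief inverse L = M⁻¹:
  [  1.0633    0.1351    0.0910    0.0886    0.1568    0.0594    0.1099    0.0585]
  [  0.1151    1.1318    0.0481    0.1177    0.1149    0.0743    0.0396    0.0501]
  [  0.0916    0.0553    1.0833    0.0672    0.0738    0.0575    0.0882    0.0637]
  [  0.0904    0.1062    0.1330    1.1344    0.1400    0.0789    0.1149    0.1377]
  [  0.0643    0.0599    0.1015    0.0704    1.1528    0.1371    0.0347    0.0409]
  [  0.1109    0.0549    0.1491    0.0649    0.1656    1.1081    0.0495    0.1322]
  [  0.1402    0.1376    0.0998    0.0791    0.1179    0.0562    1.0741    0.0585]
  [  0.0899    0.1471    0.0979    0.0505    0.1553    0.1431    0.1199    1.0445]
Total output x = L · d:
  x_0 = 1.0633·21 + 0.1351·42 + 0.0910·32 + 0.0886·19 + 0.1568·93 + 0.0594·46 + 0.1099·100 + 0.0585·5 = 61.2015
  x_1 = 0.1151·21 + 1.1318·42 + 0.0481·32 + 0.1177·19 + 0.1149·93 + 0.0743·46 + 0.0396·100 + 0.0501·5 = 72.0459
  x_2 = 0.0916·21 + 0.0553·42 + 1.0833·32 + 0.0672·19 + 0.0738·93 + 0.0575·46 + 0.0882·100 + 0.0637·5 = 58.8383
  x_3 = 0.0904·21 + 0.1062·42 + 0.1330·32 + 1.1344·19 + 0.1400·93 + 0.0789·46 + 0.1149·100 + 0.1377·5 = 60.9865
  x_4 = 0.0643·21 + 0.0599·42 + 0.1015·32 + 0.0704·19 + 1.1528·93 + 0.1371·46 + 0.0347·100 + 0.0409·5 = 125.6450
  x_5 = 0.1109·21 + 0.0549·42 + 0.1491·32 + 0.0649·19 + 0.1656·93 + 1.1081·46 + 0.0495·100 + 0.1322·5 = 82.6266
  x_6 = 0.1402·21 + 0.1376·42 + 0.0998·32 + 0.0791·19 + 0.1179·93 + 0.0562·46 + 1.0741·100 + 0.0585·5 = 134.6638
  x_7 = 0.0899·21 + 0.1471·42 + 0.0979·32 + 0.0505·19 + 0.1553·93 + 0.1431·46 + 0.1199·100 + 1.0445·5 = 50.3989

125.6450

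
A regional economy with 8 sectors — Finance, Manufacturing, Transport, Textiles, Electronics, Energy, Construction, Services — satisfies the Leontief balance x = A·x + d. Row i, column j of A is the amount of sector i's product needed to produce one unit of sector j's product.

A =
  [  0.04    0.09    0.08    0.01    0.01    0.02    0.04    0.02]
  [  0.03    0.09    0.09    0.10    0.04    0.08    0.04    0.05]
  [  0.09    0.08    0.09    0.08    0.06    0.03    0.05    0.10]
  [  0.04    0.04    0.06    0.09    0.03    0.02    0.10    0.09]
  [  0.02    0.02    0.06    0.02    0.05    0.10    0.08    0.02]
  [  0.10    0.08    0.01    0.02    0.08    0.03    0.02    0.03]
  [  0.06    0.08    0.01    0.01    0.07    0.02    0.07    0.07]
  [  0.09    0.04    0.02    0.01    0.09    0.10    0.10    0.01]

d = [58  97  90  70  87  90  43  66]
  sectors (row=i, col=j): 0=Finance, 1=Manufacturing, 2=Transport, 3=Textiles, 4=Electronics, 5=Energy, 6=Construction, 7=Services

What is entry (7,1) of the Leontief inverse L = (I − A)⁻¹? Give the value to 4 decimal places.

L[7,1] = 0.0933

Form M = I − A:
  [  0.96   -0.09   -0.08   -0.01   -0.01   -0.02   -0.04   -0.02]
  [ -0.03    0.91   -0.09   -0.10   -0.04   -0.08   -0.04   -0.05]
  [ -0.09   -0.08    0.91   -0.08   -0.06   -0.03   -0.05   -0.10]
  [ -0.04   -0.04   -0.06    0.91   -0.03   -0.02   -0.10   -0.09]
  [ -0.02   -0.02   -0.06   -0.02    0.95   -0.10   -0.08   -0.02]
  [ -0.10   -0.08   -0.01   -0.02   -0.08    0.97   -0.02   -0.03]
  [ -0.06   -0.08   -0.01   -0.01   -0.07   -0.02    0.93   -0.07]
  [ -0.09   -0.04   -0.02   -0.01   -0.09   -0.10   -0.10    0.99]
Leontief inverse L = M⁻¹:
  [  1.0734    0.1317    0.1151    0.0397    0.0396    0.0482    0.0722    0.0509]
  [  0.0859    1.1524    0.1418    0.1470    0.0903    0.1259    0.0979    0.1002]
  [  0.1499    0.1479    1.1481    0.1261    0.1141    0.0831    0.1159    0.1510]
  [  0.0896    0.0939    0.1017    1.1253    0.0762    0.0608    0.1566    0.1336]
  [  0.0606    0.0637    0.0901    0.0442    1.0875    0.1301    0.1169    0.0517]
  [  0.1323    0.1228    0.0476    0.0462    0.1102    1.0646    0.0569    0.0564]
  [  0.0967    0.1247    0.0452    0.0357    0.1065    0.0585    1.1121    0.0986]
  [  0.1336    0.0933    0.0580    0.0357    0.1311    0.1370    0.1432    1.0435]
Total output x = L · d:
  x_0 = 1.0734·58 + 0.1317·97 + 0.1151·90 + 0.0397·70 + 0.0396·87 + 0.0482·90 + 0.0722·43 + 0.0509·66 = 102.4057
  x_1 = 0.0859·58 + 1.1524·97 + 0.1418·90 + 0.1470·70 + 0.0903·87 + 0.1259·90 + 0.0979·43 + 0.1002·66 = 169.8356
  x_2 = 0.1499·58 + 0.1479·97 + 1.1481·90 + 0.1261·70 + 0.1141·87 + 0.0831·90 + 0.1159·43 + 0.1510·66 = 167.5588
  x_3 = 0.0896·58 + 0.0939·97 + 0.1017·90 + 1.1253·70 + 0.0762·87 + 0.0608·90 + 0.1566·43 + 0.1336·66 = 129.8839
  x_4 = 0.0606·58 + 0.0637·97 + 0.0901·90 + 0.0442·70 + 1.0875·87 + 0.1301·90 + 0.1169·43 + 0.0517·66 = 135.6622
  x_5 = 0.1323·58 + 0.1228·97 + 0.0476·90 + 0.0462·70 + 0.1102·87 + 1.0646·90 + 0.0569·43 + 0.0564·66 = 138.6748
  x_6 = 0.0967·58 + 0.1247·97 + 0.0452·90 + 0.0357·70 + 0.1065·87 + 0.0585·90 + 1.1121·43 + 0.0986·66 = 93.1239
  x_7 = 0.1336·58 + 0.0933·97 + 0.0580·90 + 0.0357·70 + 0.1311·87 + 0.1370·90 + 0.1432·43 + 1.0435·66 = 123.2822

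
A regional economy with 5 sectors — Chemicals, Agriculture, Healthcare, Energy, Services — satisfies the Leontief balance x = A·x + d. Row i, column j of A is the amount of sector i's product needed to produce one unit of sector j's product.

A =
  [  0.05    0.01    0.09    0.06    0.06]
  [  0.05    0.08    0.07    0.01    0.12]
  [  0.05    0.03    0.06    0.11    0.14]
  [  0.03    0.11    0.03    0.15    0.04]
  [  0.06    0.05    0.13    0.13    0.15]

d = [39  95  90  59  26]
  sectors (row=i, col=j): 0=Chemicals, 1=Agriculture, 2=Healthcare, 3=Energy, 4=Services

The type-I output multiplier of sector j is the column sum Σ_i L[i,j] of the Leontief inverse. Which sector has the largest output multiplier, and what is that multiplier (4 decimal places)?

Services (1.8315)

Form M = I − A:
  [  0.95   -0.01   -0.09   -0.06   -0.06]
  [ -0.05    0.92   -0.07   -0.01   -0.12]
  [ -0.05   -0.03    0.94   -0.11   -0.14]
  [ -0.03   -0.11   -0.03    0.85   -0.04]
  [ -0.06   -0.05   -0.13   -0.13    0.85]
Leontief inverse L = M⁻¹:
  [  1.0710    0.0343    0.1232    0.1081    0.1058]
  [  0.0782    1.1091    0.1175    0.0620    0.1844]
  [  0.0810    0.0701    1.1113    0.1820    0.2072]
  [  0.0555    0.1520    0.0680    1.2052    0.0933]
  [  0.1011    0.1016    0.1960    0.2235    1.2407]
Total output x = L · d:
  x_0 = 1.0710·39 + 0.0343·95 + 0.1232·90 + 0.1081·59 + 0.1058·26 = 65.2504
  x_1 = 0.0782·39 + 1.1091·95 + 0.1175·90 + 0.0620·59 + 0.1844·26 = 127.4394
  x_2 = 0.0810·39 + 0.0701·95 + 1.1113·90 + 0.1820·59 + 0.2072·26 = 125.9675
  x_3 = 0.0555·39 + 0.1520·95 + 0.0680·90 + 1.2052·59 + 0.0933·26 = 96.2612
  x_4 = 0.1011·39 + 0.1016·95 + 0.1960·90 + 0.2235·59 + 1.2407·26 = 76.6785
Output multipliers (column sums of L):
  Chemicals: 1.3868
  Agriculture: 1.4672
  Healthcare: 1.6160
  Energy: 1.7809
  Services: 1.8315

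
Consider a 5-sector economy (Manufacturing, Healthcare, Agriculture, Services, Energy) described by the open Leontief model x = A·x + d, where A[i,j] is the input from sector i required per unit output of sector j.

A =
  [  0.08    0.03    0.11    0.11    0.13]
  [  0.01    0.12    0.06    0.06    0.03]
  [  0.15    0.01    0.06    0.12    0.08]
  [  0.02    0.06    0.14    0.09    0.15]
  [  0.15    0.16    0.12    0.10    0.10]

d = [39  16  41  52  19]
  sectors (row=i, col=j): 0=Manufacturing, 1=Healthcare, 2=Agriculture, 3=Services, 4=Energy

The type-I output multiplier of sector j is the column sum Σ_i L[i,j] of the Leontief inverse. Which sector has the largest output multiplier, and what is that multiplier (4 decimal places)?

Energy (1.9061)

Form M = I − A:
  [  0.92   -0.03   -0.11   -0.11   -0.13]
  [ -0.01    0.88   -0.06   -0.06   -0.03]
  [ -0.15   -0.01    0.94   -0.12   -0.08]
  [ -0.02   -0.06   -0.14    0.91   -0.15]
  [ -0.15   -0.16   -0.12   -0.10    0.90]
Leontief inverse L = M⁻¹:
  [  1.1609    0.0956    0.1996    0.1973    0.2215]
  [  0.0433    1.1590    0.1035    0.1031    0.0713]
  [  0.2193    0.0649    1.1451    0.2004    0.1690]
  [  0.1020    0.1289    0.2252    1.1752    0.2349]
  [  0.2418    0.2449    0.2294    0.2085    1.2093]
Total output x = L · d:
  x_0 = 1.1609·39 + 0.0956·16 + 0.1996·41 + 0.1973·52 + 0.2215·19 = 69.4586
  x_1 = 0.0433·39 + 1.1590·16 + 0.1035·41 + 0.1031·52 + 0.0713·19 = 31.1962
  x_2 = 0.2193·39 + 0.0649·16 + 1.1451·41 + 0.2004·52 + 0.1690·19 = 70.1682
  x_3 = 0.1020·39 + 0.1289·16 + 0.2252·41 + 1.1752·52 + 0.2349·19 = 80.8465
  x_4 = 0.2418·39 + 0.2449·16 + 0.2294·41 + 0.2085·52 + 1.2093·19 = 56.5722
Output multipliers (column sums of L):
  Manufacturing: 1.7673
  Healthcare: 1.6933
  Agriculture: 1.9027
  Services: 1.8845
  Energy: 1.9061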